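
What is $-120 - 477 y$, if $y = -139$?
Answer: $66183$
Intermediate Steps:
$-120 - 477 y = -120 - -66303 = -120 + 66303 = 66183$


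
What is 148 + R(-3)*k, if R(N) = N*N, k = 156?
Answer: 1552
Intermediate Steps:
R(N) = N²
148 + R(-3)*k = 148 + (-3)²*156 = 148 + 9*156 = 148 + 1404 = 1552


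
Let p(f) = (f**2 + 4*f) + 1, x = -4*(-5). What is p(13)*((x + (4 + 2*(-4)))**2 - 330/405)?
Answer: 509860/9 ≈ 56651.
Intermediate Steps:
x = 20
p(f) = 1 + f**2 + 4*f
p(13)*((x + (4 + 2*(-4)))**2 - 330/405) = (1 + 13**2 + 4*13)*((20 + (4 + 2*(-4)))**2 - 330/405) = (1 + 169 + 52)*((20 + (4 - 8))**2 - 330*1/405) = 222*((20 - 4)**2 - 22/27) = 222*(16**2 - 22/27) = 222*(256 - 22/27) = 222*(6890/27) = 509860/9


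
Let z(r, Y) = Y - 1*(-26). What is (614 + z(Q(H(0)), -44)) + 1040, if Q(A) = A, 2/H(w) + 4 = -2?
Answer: 1636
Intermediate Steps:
H(w) = -1/3 (H(w) = 2/(-4 - 2) = 2/(-6) = 2*(-1/6) = -1/3)
z(r, Y) = 26 + Y (z(r, Y) = Y + 26 = 26 + Y)
(614 + z(Q(H(0)), -44)) + 1040 = (614 + (26 - 44)) + 1040 = (614 - 18) + 1040 = 596 + 1040 = 1636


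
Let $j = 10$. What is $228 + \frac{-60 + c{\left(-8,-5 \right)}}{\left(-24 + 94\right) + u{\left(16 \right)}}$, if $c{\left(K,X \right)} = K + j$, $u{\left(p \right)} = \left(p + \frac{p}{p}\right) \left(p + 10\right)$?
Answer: $\frac{58339}{256} \approx 227.89$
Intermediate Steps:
$u{\left(p \right)} = \left(1 + p\right) \left(10 + p\right)$ ($u{\left(p \right)} = \left(p + 1\right) \left(10 + p\right) = \left(1 + p\right) \left(10 + p\right)$)
$c{\left(K,X \right)} = 10 + K$ ($c{\left(K,X \right)} = K + 10 = 10 + K$)
$228 + \frac{-60 + c{\left(-8,-5 \right)}}{\left(-24 + 94\right) + u{\left(16 \right)}} = 228 + \frac{-60 + \left(10 - 8\right)}{\left(-24 + 94\right) + \left(10 + 16^{2} + 11 \cdot 16\right)} = 228 + \frac{-60 + 2}{70 + \left(10 + 256 + 176\right)} = 228 - \frac{58}{70 + 442} = 228 - \frac{58}{512} = 228 - \frac{29}{256} = \frac{58339}{256}$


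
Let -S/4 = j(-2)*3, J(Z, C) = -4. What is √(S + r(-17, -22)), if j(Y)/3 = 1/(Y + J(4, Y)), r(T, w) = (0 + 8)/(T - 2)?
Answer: √2014/19 ≈ 2.3620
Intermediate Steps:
r(T, w) = 8/(-2 + T)
j(Y) = 3/(-4 + Y) (j(Y) = 3/(Y - 4) = 3/(-4 + Y))
S = 6 (S = -4*3/(-4 - 2)*3 = -4*3/(-6)*3 = -4*3*(-⅙)*3 = -(-2)*3 = -4*(-3/2) = 6)
√(S + r(-17, -22)) = √(6 + 8/(-2 - 17)) = √(6 + 8/(-19)) = √(6 + 8*(-1/19)) = √(6 - 8/19) = √(106/19) = √2014/19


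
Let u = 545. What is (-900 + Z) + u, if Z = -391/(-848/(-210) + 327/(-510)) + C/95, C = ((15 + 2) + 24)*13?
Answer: -535127034/1152065 ≈ -464.49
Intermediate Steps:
C = 533 (C = (17 + 24)*13 = 41*13 = 533)
Z = -126143959/1152065 (Z = -391/(-848/(-210) + 327/(-510)) + 533/95 = -391/(-848*(-1/210) + 327*(-1/510)) + 533*(1/95) = -391/(424/105 - 109/170) + 533/95 = -391/12127/3570 + 533/95 = -391*3570/12127 + 533/95 = -1395870/12127 + 533/95 = -126143959/1152065 ≈ -109.49)
(-900 + Z) + u = (-900 - 126143959/1152065) + 545 = -1163002459/1152065 + 545 = -535127034/1152065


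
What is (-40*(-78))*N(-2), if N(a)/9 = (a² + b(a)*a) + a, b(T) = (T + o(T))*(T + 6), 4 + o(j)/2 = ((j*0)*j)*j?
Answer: 2302560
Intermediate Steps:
o(j) = -8 (o(j) = -8 + 2*(((j*0)*j)*j) = -8 + 2*((0*j)*j) = -8 + 2*(0*j) = -8 + 2*0 = -8 + 0 = -8)
b(T) = (-8 + T)*(6 + T) (b(T) = (T - 8)*(T + 6) = (-8 + T)*(6 + T))
N(a) = 9*a + 9*a² + 9*a*(-48 + a² - 2*a) (N(a) = 9*((a² + (-48 + a² - 2*a)*a) + a) = 9*((a² + a*(-48 + a² - 2*a)) + a) = 9*(a + a² + a*(-48 + a² - 2*a)) = 9*a + 9*a² + 9*a*(-48 + a² - 2*a))
(-40*(-78))*N(-2) = (-40*(-78))*(9*(-2)*(-47 + (-2)² - 1*(-2))) = 3120*(9*(-2)*(-47 + 4 + 2)) = 3120*(9*(-2)*(-41)) = 3120*738 = 2302560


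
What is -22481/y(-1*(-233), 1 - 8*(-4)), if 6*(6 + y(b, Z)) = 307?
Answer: -134886/271 ≈ -497.73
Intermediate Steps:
y(b, Z) = 271/6 (y(b, Z) = -6 + (⅙)*307 = -6 + 307/6 = 271/6)
-22481/y(-1*(-233), 1 - 8*(-4)) = -22481/271/6 = -22481*6/271 = -134886/271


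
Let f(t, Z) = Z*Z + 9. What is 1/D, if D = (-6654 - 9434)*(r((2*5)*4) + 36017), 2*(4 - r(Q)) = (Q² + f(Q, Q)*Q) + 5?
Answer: -1/48883388 ≈ -2.0457e-8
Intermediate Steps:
f(t, Z) = 9 + Z² (f(t, Z) = Z² + 9 = 9 + Z²)
r(Q) = 3/2 - Q²/2 - Q*(9 + Q²)/2 (r(Q) = 4 - ((Q² + (9 + Q²)*Q) + 5)/2 = 4 - ((Q² + Q*(9 + Q²)) + 5)/2 = 4 - (5 + Q² + Q*(9 + Q²))/2 = 4 + (-5/2 - Q²/2 - Q*(9 + Q²)/2) = 3/2 - Q²/2 - Q*(9 + Q²)/2)
D = -48883388 (D = (-6654 - 9434)*((3/2 - ((2*5)*4)²/2 - (2*5)*4*(9 + ((2*5)*4)²)/2) + 36017) = -16088*((3/2 - (10*4)²/2 - 10*4*(9 + (10*4)²)/2) + 36017) = -16088*((3/2 - ½*40² - ½*40*(9 + 40²)) + 36017) = -16088*((3/2 - ½*1600 - ½*40*(9 + 1600)) + 36017) = -16088*((3/2 - 800 - ½*40*1609) + 36017) = -16088*((3/2 - 800 - 32180) + 36017) = -16088*(-65957/2 + 36017) = -16088*6077/2 = -48883388)
1/D = 1/(-48883388) = -1/48883388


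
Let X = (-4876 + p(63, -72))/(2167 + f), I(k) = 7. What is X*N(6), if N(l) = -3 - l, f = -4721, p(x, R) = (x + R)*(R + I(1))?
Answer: -38619/2554 ≈ -15.121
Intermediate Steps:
p(x, R) = (7 + R)*(R + x) (p(x, R) = (x + R)*(R + 7) = (R + x)*(7 + R) = (7 + R)*(R + x))
X = 4291/2554 (X = (-4876 + ((-72)² + 7*(-72) + 7*63 - 72*63))/(2167 - 4721) = (-4876 + (5184 - 504 + 441 - 4536))/(-2554) = (-4876 + 585)*(-1/2554) = -4291*(-1/2554) = 4291/2554 ≈ 1.6801)
X*N(6) = 4291*(-3 - 1*6)/2554 = 4291*(-3 - 6)/2554 = (4291/2554)*(-9) = -38619/2554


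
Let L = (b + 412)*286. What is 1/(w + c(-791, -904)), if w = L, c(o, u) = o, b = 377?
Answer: 1/224863 ≈ 4.4472e-6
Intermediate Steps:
L = 225654 (L = (377 + 412)*286 = 789*286 = 225654)
w = 225654
1/(w + c(-791, -904)) = 1/(225654 - 791) = 1/224863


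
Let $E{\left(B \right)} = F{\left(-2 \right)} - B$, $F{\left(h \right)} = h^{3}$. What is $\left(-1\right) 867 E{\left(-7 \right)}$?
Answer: $867$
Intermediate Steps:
$E{\left(B \right)} = -8 - B$ ($E{\left(B \right)} = \left(-2\right)^{3} - B = -8 - B$)
$\left(-1\right) 867 E{\left(-7 \right)} = \left(-1\right) 867 \left(-8 - -7\right) = - 867 \left(-8 + 7\right) = \left(-867\right) \left(-1\right) = 867$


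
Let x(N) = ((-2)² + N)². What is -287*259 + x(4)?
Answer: -74269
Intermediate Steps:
x(N) = (4 + N)²
-287*259 + x(4) = -287*259 + (4 + 4)² = -74333 + 8² = -74333 + 64 = -74269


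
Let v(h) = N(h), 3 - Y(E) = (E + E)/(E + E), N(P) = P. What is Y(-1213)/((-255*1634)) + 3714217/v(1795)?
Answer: 30952055876/14958453 ≈ 2069.2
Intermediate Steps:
Y(E) = 2 (Y(E) = 3 - (E + E)/(E + E) = 3 - 2*E/(2*E) = 3 - 2*E*1/(2*E) = 3 - 1*1 = 3 - 1 = 2)
v(h) = h
Y(-1213)/((-255*1634)) + 3714217/v(1795) = 2/((-255*1634)) + 3714217/1795 = 2/(-416670) + 3714217*(1/1795) = 2*(-1/416670) + 3714217/1795 = -1/208335 + 3714217/1795 = 30952055876/14958453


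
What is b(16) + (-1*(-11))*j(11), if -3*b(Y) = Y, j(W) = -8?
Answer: -280/3 ≈ -93.333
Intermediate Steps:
b(Y) = -Y/3
b(16) + (-1*(-11))*j(11) = -⅓*16 - 1*(-11)*(-8) = -16/3 + 11*(-8) = -16/3 - 88 = -280/3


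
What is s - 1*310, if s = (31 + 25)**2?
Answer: 2826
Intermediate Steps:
s = 3136 (s = 56**2 = 3136)
s - 1*310 = 3136 - 1*310 = 3136 - 310 = 2826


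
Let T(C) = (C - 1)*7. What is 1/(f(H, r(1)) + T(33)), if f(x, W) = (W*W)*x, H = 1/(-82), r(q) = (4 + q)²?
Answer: 82/17743 ≈ 0.0046215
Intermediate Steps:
T(C) = -7 + 7*C (T(C) = (-1 + C)*7 = -7 + 7*C)
H = -1/82 ≈ -0.012195
f(x, W) = x*W² (f(x, W) = W²*x = x*W²)
1/(f(H, r(1)) + T(33)) = 1/(-(4 + 1)⁴/82 + (-7 + 7*33)) = 1/(-(5²)²/82 + (-7 + 231)) = 1/(-1/82*25² + 224) = 1/(-1/82*625 + 224) = 1/(-625/82 + 224) = 1/(17743/82) = 82/17743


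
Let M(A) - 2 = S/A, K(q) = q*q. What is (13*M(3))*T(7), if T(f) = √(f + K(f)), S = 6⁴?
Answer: 11284*√14 ≈ 42221.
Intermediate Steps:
S = 1296
K(q) = q²
M(A) = 2 + 1296/A
T(f) = √(f + f²)
(13*M(3))*T(7) = (13*(2 + 1296/3))*√(7*(1 + 7)) = (13*(2 + 1296*(⅓)))*√(7*8) = (13*(2 + 432))*√56 = (13*434)*(2*√14) = 5642*(2*√14) = 11284*√14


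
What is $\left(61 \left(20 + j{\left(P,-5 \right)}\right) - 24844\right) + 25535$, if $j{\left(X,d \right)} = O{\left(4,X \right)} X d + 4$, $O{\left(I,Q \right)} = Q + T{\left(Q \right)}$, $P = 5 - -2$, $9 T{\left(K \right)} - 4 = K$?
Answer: $- \frac{138595}{9} \approx -15399.0$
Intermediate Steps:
$T{\left(K \right)} = \frac{4}{9} + \frac{K}{9}$
$P = 7$ ($P = 5 + 2 = 7$)
$O{\left(I,Q \right)} = \frac{4}{9} + \frac{10 Q}{9}$ ($O{\left(I,Q \right)} = Q + \left(\frac{4}{9} + \frac{Q}{9}\right) = \frac{4}{9} + \frac{10 Q}{9}$)
$j{\left(X,d \right)} = 4 + X d \left(\frac{4}{9} + \frac{10 X}{9}\right)$ ($j{\left(X,d \right)} = \left(\frac{4}{9} + \frac{10 X}{9}\right) X d + 4 = X \left(\frac{4}{9} + \frac{10 X}{9}\right) d + 4 = X d \left(\frac{4}{9} + \frac{10 X}{9}\right) + 4 = 4 + X d \left(\frac{4}{9} + \frac{10 X}{9}\right)$)
$\left(61 \left(20 + j{\left(P,-5 \right)}\right) - 24844\right) + 25535 = \left(61 \left(20 + \left(4 + \frac{2}{9} \cdot 7 \left(-5\right) \left(2 + 5 \cdot 7\right)\right)\right) - 24844\right) + 25535 = \left(61 \left(20 + \left(4 + \frac{2}{9} \cdot 7 \left(-5\right) \left(2 + 35\right)\right)\right) - 24844\right) + 25535 = \left(61 \left(20 + \left(4 + \frac{2}{9} \cdot 7 \left(-5\right) 37\right)\right) - 24844\right) + 25535 = \left(61 \left(20 + \left(4 - \frac{2590}{9}\right)\right) - 24844\right) + 25535 = \left(61 \left(20 - \frac{2554}{9}\right) - 24844\right) + 25535 = \left(61 \left(- \frac{2374}{9}\right) - 24844\right) + 25535 = \left(- \frac{144814}{9} - 24844\right) + 25535 = - \frac{368410}{9} + 25535 = - \frac{138595}{9}$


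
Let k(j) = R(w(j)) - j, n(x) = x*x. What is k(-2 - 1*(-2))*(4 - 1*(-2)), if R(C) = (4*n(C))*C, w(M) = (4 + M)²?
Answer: 98304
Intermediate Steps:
n(x) = x²
R(C) = 4*C³ (R(C) = (4*C²)*C = 4*C³)
k(j) = -j + 4*(4 + j)⁶ (k(j) = 4*((4 + j)²)³ - j = 4*(4 + j)⁶ - j = -j + 4*(4 + j)⁶)
k(-2 - 1*(-2))*(4 - 1*(-2)) = (-(-2 - 1*(-2)) + 4*(4 + (-2 - 1*(-2)))⁶)*(4 - 1*(-2)) = (-(-2 + 2) + 4*(4 + (-2 + 2))⁶)*(4 + 2) = (-1*0 + 4*(4 + 0)⁶)*6 = (0 + 4*4⁶)*6 = (0 + 4*4096)*6 = (0 + 16384)*6 = 16384*6 = 98304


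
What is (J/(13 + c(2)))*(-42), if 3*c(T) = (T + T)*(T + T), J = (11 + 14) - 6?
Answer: -2394/55 ≈ -43.527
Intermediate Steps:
J = 19 (J = 25 - 6 = 19)
c(T) = 4*T**2/3 (c(T) = ((T + T)*(T + T))/3 = ((2*T)*(2*T))/3 = (4*T**2)/3 = 4*T**2/3)
(J/(13 + c(2)))*(-42) = (19/(13 + (4/3)*2**2))*(-42) = (19/(13 + (4/3)*4))*(-42) = (19/(13 + 16/3))*(-42) = (19/(55/3))*(-42) = (19*(3/55))*(-42) = (57/55)*(-42) = -2394/55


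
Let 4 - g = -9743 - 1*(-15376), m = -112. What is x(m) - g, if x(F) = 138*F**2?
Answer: 1736701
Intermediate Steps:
g = -5629 (g = 4 - (-9743 - 1*(-15376)) = 4 - (-9743 + 15376) = 4 - 1*5633 = 4 - 5633 = -5629)
x(m) - g = 138*(-112)**2 - 1*(-5629) = 138*12544 + 5629 = 1731072 + 5629 = 1736701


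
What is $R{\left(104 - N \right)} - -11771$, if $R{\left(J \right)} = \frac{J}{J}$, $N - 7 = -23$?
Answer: $11772$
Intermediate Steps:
$N = -16$ ($N = 7 - 23 = -16$)
$R{\left(J \right)} = 1$
$R{\left(104 - N \right)} - -11771 = 1 - -11771 = 1 + \left(-9950 + 21721\right) = 1 + 11771 = 11772$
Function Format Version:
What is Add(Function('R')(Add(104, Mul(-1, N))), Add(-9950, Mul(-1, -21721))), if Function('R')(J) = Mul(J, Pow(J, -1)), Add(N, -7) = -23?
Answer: 11772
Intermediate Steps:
N = -16 (N = Add(7, -23) = -16)
Function('R')(J) = 1
Add(Function('R')(Add(104, Mul(-1, N))), Add(-9950, Mul(-1, -21721))) = Add(1, Add(-9950, Mul(-1, -21721))) = Add(1, Add(-9950, 21721)) = Add(1, 11771) = 11772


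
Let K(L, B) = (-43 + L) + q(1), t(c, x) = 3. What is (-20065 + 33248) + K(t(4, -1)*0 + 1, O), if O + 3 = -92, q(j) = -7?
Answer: 13134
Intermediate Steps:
O = -95 (O = -3 - 92 = -95)
K(L, B) = -50 + L (K(L, B) = (-43 + L) - 7 = -50 + L)
(-20065 + 33248) + K(t(4, -1)*0 + 1, O) = (-20065 + 33248) + (-50 + (3*0 + 1)) = 13183 + (-50 + (0 + 1)) = 13183 + (-50 + 1) = 13183 - 49 = 13134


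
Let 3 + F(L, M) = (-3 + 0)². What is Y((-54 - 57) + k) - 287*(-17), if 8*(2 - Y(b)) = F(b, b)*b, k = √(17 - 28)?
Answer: 19857/4 - 3*I*√11/4 ≈ 4964.3 - 2.4875*I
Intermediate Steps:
k = I*√11 (k = √(-11) = I*√11 ≈ 3.3166*I)
F(L, M) = 6 (F(L, M) = -3 + (-3 + 0)² = -3 + (-3)² = -3 + 9 = 6)
Y(b) = 2 - 3*b/4
Y((-54 - 57) + k) - 287*(-17) = (2 - 3*((-54 - 57) + I*√11)/4) - 287*(-17) = (2 - 3*(-111 + I*√11)/4) + 4879 = (2 + (333/4 - 3*I*√11/4)) + 4879 = (341/4 - 3*I*√11/4) + 4879 = 19857/4 - 3*I*√11/4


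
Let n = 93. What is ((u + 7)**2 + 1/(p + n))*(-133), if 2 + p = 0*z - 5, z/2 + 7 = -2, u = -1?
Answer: -411901/86 ≈ -4789.5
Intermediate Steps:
z = -18 (z = -14 + 2*(-2) = -14 - 4 = -18)
p = -7 (p = -2 + (0*(-18) - 5) = -2 + (0 - 5) = -2 - 5 = -7)
((u + 7)**2 + 1/(p + n))*(-133) = ((-1 + 7)**2 + 1/(-7 + 93))*(-133) = (6**2 + 1/86)*(-133) = (36 + 1/86)*(-133) = (3097/86)*(-133) = -411901/86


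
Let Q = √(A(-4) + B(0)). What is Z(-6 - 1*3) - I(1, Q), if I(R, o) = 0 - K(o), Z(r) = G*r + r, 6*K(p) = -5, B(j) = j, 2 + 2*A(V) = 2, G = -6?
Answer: 265/6 ≈ 44.167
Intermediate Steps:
A(V) = 0 (A(V) = -1 + (½)*2 = -1 + 1 = 0)
K(p) = -⅚ (K(p) = (⅙)*(-5) = -⅚)
Q = 0 (Q = √(0 + 0) = √0 = 0)
Z(r) = -5*r (Z(r) = -6*r + r = -5*r)
I(R, o) = ⅚ (I(R, o) = 0 - 1*(-⅚) = 0 + ⅚ = ⅚)
Z(-6 - 1*3) - I(1, Q) = -5*(-6 - 1*3) - 1*⅚ = -5*(-6 - 3) - ⅚ = -5*(-9) - ⅚ = 45 - ⅚ = 265/6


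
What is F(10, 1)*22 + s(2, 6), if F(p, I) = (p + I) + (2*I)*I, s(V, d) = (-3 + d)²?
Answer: 295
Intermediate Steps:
F(p, I) = I + p + 2*I² (F(p, I) = (I + p) + 2*I² = I + p + 2*I²)
F(10, 1)*22 + s(2, 6) = (1 + 10 + 2*1²)*22 + (-3 + 6)² = (1 + 10 + 2*1)*22 + 3² = (1 + 10 + 2)*22 + 9 = 13*22 + 9 = 286 + 9 = 295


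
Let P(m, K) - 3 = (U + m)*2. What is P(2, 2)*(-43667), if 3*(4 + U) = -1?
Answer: 218335/3 ≈ 72778.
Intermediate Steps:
U = -13/3 (U = -4 + (⅓)*(-1) = -4 - ⅓ = -13/3 ≈ -4.3333)
P(m, K) = -17/3 + 2*m (P(m, K) = 3 + (-13/3 + m)*2 = 3 + (-26/3 + 2*m) = -17/3 + 2*m)
P(2, 2)*(-43667) = (-17/3 + 2*2)*(-43667) = (-17/3 + 4)*(-43667) = -5/3*(-43667) = 218335/3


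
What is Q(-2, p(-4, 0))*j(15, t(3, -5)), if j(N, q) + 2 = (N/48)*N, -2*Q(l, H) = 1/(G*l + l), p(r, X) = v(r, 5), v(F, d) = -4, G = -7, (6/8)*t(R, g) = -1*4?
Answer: -43/384 ≈ -0.11198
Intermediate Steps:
t(R, g) = -16/3 (t(R, g) = 4*(-1*4)/3 = (4/3)*(-4) = -16/3)
p(r, X) = -4
Q(l, H) = 1/(12*l) (Q(l, H) = -1/(2*(-7*l + l)) = -(-1/(6*l))/2 = -(-1)/(12*l) = 1/(12*l))
j(N, q) = -2 + N²/48 (j(N, q) = -2 + (N/48)*N = -2 + N²/48)
Q(-2, p(-4, 0))*j(15, t(3, -5)) = ((1/12)/(-2))*(-2 + (1/48)*15²) = ((1/12)*(-½))*(-2 + (1/48)*225) = -(-2 + 75/16)/24 = -1/24*43/16 = -43/384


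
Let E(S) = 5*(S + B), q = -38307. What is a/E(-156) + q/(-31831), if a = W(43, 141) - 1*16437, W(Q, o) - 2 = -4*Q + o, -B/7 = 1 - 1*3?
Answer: 275663608/11300005 ≈ 24.395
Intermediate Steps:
B = 14 (B = -7*(1 - 1*3) = -7*(1 - 3) = -7*(-2) = 14)
E(S) = 70 + 5*S (E(S) = 5*(S + 14) = 5*(14 + S) = 70 + 5*S)
W(Q, o) = 2 + o - 4*Q (W(Q, o) = 2 + (-4*Q + o) = 2 + (o - 4*Q) = 2 + o - 4*Q)
a = -16466 (a = (2 + 141 - 4*43) - 1*16437 = (2 + 141 - 172) - 16437 = -29 - 16437 = -16466)
a/E(-156) + q/(-31831) = -16466/(70 + 5*(-156)) - 38307/(-31831) = -16466/(70 - 780) - 38307*(-1/31831) = -16466/(-710) + 38307/31831 = -16466*(-1/710) + 38307/31831 = 8233/355 + 38307/31831 = 275663608/11300005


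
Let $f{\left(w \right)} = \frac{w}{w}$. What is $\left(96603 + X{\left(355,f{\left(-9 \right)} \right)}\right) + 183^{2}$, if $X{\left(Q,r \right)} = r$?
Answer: $130093$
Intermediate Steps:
$f{\left(w \right)} = 1$
$\left(96603 + X{\left(355,f{\left(-9 \right)} \right)}\right) + 183^{2} = \left(96603 + 1\right) + 183^{2} = 96604 + 33489 = 130093$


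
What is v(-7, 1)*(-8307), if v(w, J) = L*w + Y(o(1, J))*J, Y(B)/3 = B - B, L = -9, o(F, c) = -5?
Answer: -523341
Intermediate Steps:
Y(B) = 0 (Y(B) = 3*(B - B) = 3*0 = 0)
v(w, J) = -9*w (v(w, J) = -9*w + 0*J = -9*w + 0 = -9*w)
v(-7, 1)*(-8307) = -9*(-7)*(-8307) = 63*(-8307) = -523341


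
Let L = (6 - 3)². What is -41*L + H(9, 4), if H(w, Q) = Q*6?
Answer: -345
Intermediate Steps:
H(w, Q) = 6*Q
L = 9 (L = 3² = 9)
-41*L + H(9, 4) = -41*9 + 6*4 = -369 + 24 = -345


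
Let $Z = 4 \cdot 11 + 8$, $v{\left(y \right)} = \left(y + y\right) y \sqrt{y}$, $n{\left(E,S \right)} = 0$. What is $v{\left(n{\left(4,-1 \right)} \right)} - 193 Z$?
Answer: $-10036$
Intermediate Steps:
$v{\left(y \right)} = 2 y^{\frac{5}{2}}$ ($v{\left(y \right)} = 2 y y \sqrt{y} = 2 y^{2} \sqrt{y} = 2 y^{\frac{5}{2}}$)
$Z = 52$ ($Z = 44 + 8 = 52$)
$v{\left(n{\left(4,-1 \right)} \right)} - 193 Z = 2 \cdot 0^{\frac{5}{2}} - 10036 = 2 \cdot 0 - 10036 = 0 - 10036 = -10036$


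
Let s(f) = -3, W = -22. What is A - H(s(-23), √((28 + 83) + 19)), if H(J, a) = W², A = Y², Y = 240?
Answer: 57116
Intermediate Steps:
A = 57600 (A = 240² = 57600)
H(J, a) = 484 (H(J, a) = (-22)² = 484)
A - H(s(-23), √((28 + 83) + 19)) = 57600 - 1*484 = 57600 - 484 = 57116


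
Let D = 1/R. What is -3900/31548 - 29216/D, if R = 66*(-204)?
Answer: 1034154544571/2629 ≈ 3.9336e+8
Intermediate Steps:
R = -13464
D = -1/13464 (D = 1/(-13464) = -1/13464 ≈ -7.4272e-5)
-3900/31548 - 29216/D = -3900/31548 - 29216/(-1/13464) = -3900*1/31548 - 29216*(-13464) = -325/2629 + 393364224 = 1034154544571/2629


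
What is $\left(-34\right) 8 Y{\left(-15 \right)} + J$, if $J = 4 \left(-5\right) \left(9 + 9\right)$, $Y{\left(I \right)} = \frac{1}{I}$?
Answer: $- \frac{5128}{15} \approx -341.87$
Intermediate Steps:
$J = -360$ ($J = \left(-20\right) 18 = -360$)
$\left(-34\right) 8 Y{\left(-15 \right)} + J = \frac{\left(-34\right) 8}{-15} - 360 = \left(-272\right) \left(- \frac{1}{15}\right) - 360 = \frac{272}{15} - 360 = - \frac{5128}{15}$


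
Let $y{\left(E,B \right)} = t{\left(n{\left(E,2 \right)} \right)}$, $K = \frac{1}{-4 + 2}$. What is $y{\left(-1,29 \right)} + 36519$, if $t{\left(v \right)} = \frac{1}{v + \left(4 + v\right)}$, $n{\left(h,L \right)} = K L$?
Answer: $\frac{73039}{2} \approx 36520.0$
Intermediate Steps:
$K = - \frac{1}{2}$ ($K = \frac{1}{-2} = - \frac{1}{2} \approx -0.5$)
$n{\left(h,L \right)} = - \frac{L}{2}$
$t{\left(v \right)} = \frac{1}{4 + 2 v}$
$y{\left(E,B \right)} = \frac{1}{2}$ ($y{\left(E,B \right)} = \frac{1}{2 \left(2 - 1\right)} = \frac{1}{2 \cdot 1} = \frac{1}{2} \cdot 1 = \frac{1}{2}$)
$y{\left(-1,29 \right)} + 36519 = \frac{1}{2} + 36519 = \frac{73039}{2}$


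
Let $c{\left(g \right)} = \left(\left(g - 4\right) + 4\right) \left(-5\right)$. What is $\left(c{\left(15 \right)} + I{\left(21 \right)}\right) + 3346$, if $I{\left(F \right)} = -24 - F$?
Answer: $3226$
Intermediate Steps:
$c{\left(g \right)} = - 5 g$ ($c{\left(g \right)} = \left(\left(-4 + g\right) + 4\right) \left(-5\right) = g \left(-5\right) = - 5 g$)
$\left(c{\left(15 \right)} + I{\left(21 \right)}\right) + 3346 = \left(\left(-5\right) 15 - 45\right) + 3346 = \left(-75 - 45\right) + 3346 = -120 + 3346 = 3226$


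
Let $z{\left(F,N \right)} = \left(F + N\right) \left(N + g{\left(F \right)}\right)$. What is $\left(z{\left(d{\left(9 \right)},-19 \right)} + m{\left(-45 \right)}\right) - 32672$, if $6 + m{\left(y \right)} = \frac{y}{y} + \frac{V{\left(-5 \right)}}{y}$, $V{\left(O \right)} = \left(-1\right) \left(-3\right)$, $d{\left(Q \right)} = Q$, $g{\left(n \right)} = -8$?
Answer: $- \frac{486106}{15} \approx -32407.0$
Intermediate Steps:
$V{\left(O \right)} = 3$
$z{\left(F,N \right)} = \left(-8 + N\right) \left(F + N\right)$ ($z{\left(F,N \right)} = \left(F + N\right) \left(N - 8\right) = \left(F + N\right) \left(-8 + N\right) = \left(-8 + N\right) \left(F + N\right)$)
$m{\left(y \right)} = -5 + \frac{3}{y}$ ($m{\left(y \right)} = -6 + \left(\frac{y}{y} + \frac{3}{y}\right) = -6 + \left(1 + \frac{3}{y}\right) = -5 + \frac{3}{y}$)
$\left(z{\left(d{\left(9 \right)},-19 \right)} + m{\left(-45 \right)}\right) - 32672 = \left(\left(\left(-19\right)^{2} - 72 - -152 + 9 \left(-19\right)\right) - \left(5 - \frac{3}{-45}\right)\right) - 32672 = \left(\left(361 - 72 + 152 - 171\right) + \left(-5 + 3 \left(- \frac{1}{45}\right)\right)\right) - 32672 = \left(270 - \frac{76}{15}\right) - 32672 = \frac{3974}{15} - 32672 = - \frac{486106}{15}$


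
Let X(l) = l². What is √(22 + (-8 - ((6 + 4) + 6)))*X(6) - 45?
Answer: -45 + 36*I*√2 ≈ -45.0 + 50.912*I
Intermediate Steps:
√(22 + (-8 - ((6 + 4) + 6)))*X(6) - 45 = √(22 + (-8 - ((6 + 4) + 6)))*6² - 45 = √(22 + (-8 - (10 + 6)))*36 - 45 = √(22 + (-8 - 1*16))*36 - 45 = √(22 + (-8 - 16))*36 - 45 = √(22 - 24)*36 - 45 = √(-2)*36 - 45 = (I*√2)*36 - 45 = 36*I*√2 - 45 = -45 + 36*I*√2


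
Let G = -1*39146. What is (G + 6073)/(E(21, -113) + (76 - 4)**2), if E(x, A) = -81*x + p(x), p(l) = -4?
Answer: -33073/3479 ≈ -9.5065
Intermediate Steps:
G = -39146
E(x, A) = -4 - 81*x (E(x, A) = -81*x - 4 = -4 - 81*x)
(G + 6073)/(E(21, -113) + (76 - 4)**2) = (-39146 + 6073)/((-4 - 81*21) + (76 - 4)**2) = -33073/((-4 - 1701) + 72**2) = -33073/(-1705 + 5184) = -33073/3479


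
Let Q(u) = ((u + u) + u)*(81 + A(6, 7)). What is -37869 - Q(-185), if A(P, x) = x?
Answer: 10971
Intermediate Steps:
Q(u) = 264*u (Q(u) = ((u + u) + u)*(81 + 7) = (2*u + u)*88 = (3*u)*88 = 264*u)
-37869 - Q(-185) = -37869 - 264*(-185) = -37869 - 1*(-48840) = -37869 + 48840 = 10971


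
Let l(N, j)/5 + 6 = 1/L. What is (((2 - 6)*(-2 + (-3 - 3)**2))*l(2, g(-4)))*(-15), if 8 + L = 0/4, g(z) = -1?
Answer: -62475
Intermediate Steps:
L = -8 (L = -8 + 0/4 = -8 + 0*(1/4) = -8 + 0 = -8)
l(N, j) = -245/8 (l(N, j) = -30 + 5/(-8) = -30 + 5*(-1/8) = -30 - 5/8 = -245/8)
(((2 - 6)*(-2 + (-3 - 3)**2))*l(2, g(-4)))*(-15) = (((2 - 6)*(-2 + (-3 - 3)**2))*(-245/8))*(-15) = (-4*(-2 + (-6)**2)*(-245/8))*(-15) = (-4*(-2 + 36)*(-245/8))*(-15) = (-4*34*(-245/8))*(-15) = -136*(-245/8)*(-15) = 4165*(-15) = -62475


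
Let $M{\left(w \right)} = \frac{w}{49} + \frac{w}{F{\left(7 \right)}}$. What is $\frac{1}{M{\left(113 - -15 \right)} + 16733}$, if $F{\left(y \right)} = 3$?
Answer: $\frac{147}{2466407} \approx 5.9601 \cdot 10^{-5}$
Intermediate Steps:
$M{\left(w \right)} = \frac{52 w}{147}$ ($M{\left(w \right)} = \frac{w}{49} + \frac{w}{3} = \frac{52 w}{147}$)
$\frac{1}{M{\left(113 - -15 \right)} + 16733} = \frac{1}{\frac{52 \left(113 - -15\right)}{147} + 16733} = \frac{1}{\frac{52 \left(113 + 15\right)}{147} + 16733} = \frac{1}{\frac{52}{147} \cdot 128 + 16733} = \frac{1}{\frac{6656}{147} + 16733} = \frac{1}{\frac{2466407}{147}} = \frac{147}{2466407}$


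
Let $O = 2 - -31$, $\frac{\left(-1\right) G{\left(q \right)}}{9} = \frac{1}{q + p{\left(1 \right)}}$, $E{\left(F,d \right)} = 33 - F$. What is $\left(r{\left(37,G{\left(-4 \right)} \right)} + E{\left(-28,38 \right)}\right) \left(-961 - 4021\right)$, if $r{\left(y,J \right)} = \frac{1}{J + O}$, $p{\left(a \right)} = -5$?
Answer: $- \frac{5168825}{17} \approx -3.0405 \cdot 10^{5}$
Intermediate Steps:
$G{\left(q \right)} = - \frac{9}{-5 + q}$ ($G{\left(q \right)} = - \frac{9}{q - 5} = - \frac{9}{-5 + q}$)
$O = 33$ ($O = 2 + 31 = 33$)
$r{\left(y,J \right)} = \frac{1}{33 + J}$ ($r{\left(y,J \right)} = \frac{1}{J + 33} = \frac{1}{33 + J}$)
$\left(r{\left(37,G{\left(-4 \right)} \right)} + E{\left(-28,38 \right)}\right) \left(-961 - 4021\right) = \left(\frac{1}{33 - \frac{9}{-5 - 4}} + \left(33 - -28\right)\right) \left(-961 - 4021\right) = \left(\frac{1}{33 - \frac{9}{-9}} + \left(33 + 28\right)\right) \left(-4982\right) = \left(\frac{1}{33 - -1} + 61\right) \left(-4982\right) = \left(\frac{1}{33 + 1} + 61\right) \left(-4982\right) = \left(\frac{1}{34} + 61\right) \left(-4982\right) = \frac{2075}{34} \left(-4982\right) = - \frac{5168825}{17}$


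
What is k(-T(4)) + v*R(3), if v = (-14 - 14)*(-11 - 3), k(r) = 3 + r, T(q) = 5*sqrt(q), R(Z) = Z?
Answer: 1169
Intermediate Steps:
v = 392 (v = -28*(-14) = 392)
k(-T(4)) + v*R(3) = (3 - 5*sqrt(4)) + 392*3 = (3 - 5*2) + 1176 = (3 - 1*10) + 1176 = (3 - 10) + 1176 = -7 + 1176 = 1169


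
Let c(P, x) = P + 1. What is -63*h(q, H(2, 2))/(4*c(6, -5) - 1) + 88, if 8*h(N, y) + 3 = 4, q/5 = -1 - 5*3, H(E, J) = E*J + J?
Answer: 2105/24 ≈ 87.708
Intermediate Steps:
H(E, J) = J + E*J
c(P, x) = 1 + P
q = -80 (q = 5*(-1 - 5*3) = 5*(-1 - 15) = 5*(-16) = -80)
h(N, y) = ⅛ (h(N, y) = -3/8 + (⅛)*4 = -3/8 + ½ = ⅛)
-63*h(q, H(2, 2))/(4*c(6, -5) - 1) + 88 = -63/(8*(4*(1 + 6) - 1)) + 88 = -63/(8*(4*7 - 1)) + 88 = -63/(8*(28 - 1)) + 88 = -63/(8*27) + 88 = -63*1/216 + 88 = -7/24 + 88 = 2105/24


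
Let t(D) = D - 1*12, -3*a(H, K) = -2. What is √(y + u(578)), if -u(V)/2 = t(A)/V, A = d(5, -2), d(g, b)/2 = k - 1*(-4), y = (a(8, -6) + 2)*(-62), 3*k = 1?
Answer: I*√47778/17 ≈ 12.858*I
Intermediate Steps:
k = ⅓ (k = (⅓)*1 = ⅓ ≈ 0.33333)
a(H, K) = ⅔ (a(H, K) = -⅓*(-2) = ⅔)
y = -496/3 (y = (⅔ + 2)*(-62) = (8/3)*(-62) = -496/3 ≈ -165.33)
d(g, b) = 26/3 (d(g, b) = 2*(⅓ - 1*(-4)) = 2*(⅓ + 4) = 2*(13/3) = 26/3)
A = 26/3 ≈ 8.6667
t(D) = -12 + D (t(D) = D - 12 = -12 + D)
u(V) = 20/(3*V) (u(V) = -2*(-12 + 26/3)/V = -(-20)/(3*V) = 20/(3*V))
√(y + u(578)) = √(-496/3 + (20/3)/578) = √(-496/3 + (20/3)*(1/578)) = √(-496/3 + 10/867) = √(-47778/289) = I*√47778/17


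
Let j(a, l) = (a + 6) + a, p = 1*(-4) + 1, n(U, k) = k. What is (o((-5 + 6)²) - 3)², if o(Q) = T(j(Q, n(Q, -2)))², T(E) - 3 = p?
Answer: 9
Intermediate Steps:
p = -3 (p = -4 + 1 = -3)
j(a, l) = 6 + 2*a (j(a, l) = (6 + a) + a = 6 + 2*a)
T(E) = 0 (T(E) = 3 - 3 = 0)
o(Q) = 0 (o(Q) = 0² = 0)
(o((-5 + 6)²) - 3)² = (0 - 3)² = (-3)² = 9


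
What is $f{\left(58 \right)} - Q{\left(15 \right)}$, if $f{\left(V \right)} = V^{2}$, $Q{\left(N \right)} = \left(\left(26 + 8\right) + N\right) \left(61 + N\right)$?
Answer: $-360$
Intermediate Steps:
$Q{\left(N \right)} = \left(34 + N\right) \left(61 + N\right)$
$f{\left(58 \right)} - Q{\left(15 \right)} = 58^{2} - \left(2074 + 15^{2} + 95 \cdot 15\right) = 3364 - \left(2074 + 225 + 1425\right) = 3364 - 3724 = -360$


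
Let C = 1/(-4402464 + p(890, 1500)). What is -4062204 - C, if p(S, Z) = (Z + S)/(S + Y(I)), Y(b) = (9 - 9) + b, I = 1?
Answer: -15934373113086045/3922593034 ≈ -4.0622e+6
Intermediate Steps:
Y(b) = b (Y(b) = 0 + b = b)
p(S, Z) = (S + Z)/(1 + S) (p(S, Z) = (Z + S)/(S + 1) = (S + Z)/(1 + S))
C = -891/3922593034 (C = 1/(-4402464 + (890 + 1500)/(1 + 890)) = 1/(-4402464 + 2390/891) = 1/(-3922593034/891) = -891/3922593034 ≈ -2.2715e-7)
-4062204 - C = -4062204 - 1*(-891/3922593034) = -4062204 + 891/3922593034 = -15934373113086045/3922593034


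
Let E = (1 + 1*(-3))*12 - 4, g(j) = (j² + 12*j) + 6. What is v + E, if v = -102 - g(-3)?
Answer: -109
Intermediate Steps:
g(j) = 6 + j² + 12*j
E = -28 (E = (1 - 3)*12 - 4 = -2*12 - 4 = -24 - 4 = -28)
v = -81 (v = -102 - (6 + (-3)² + 12*(-3)) = -102 - (6 + 9 - 36) = -102 - 1*(-21) = -102 + 21 = -81)
v + E = -81 - 28 = -109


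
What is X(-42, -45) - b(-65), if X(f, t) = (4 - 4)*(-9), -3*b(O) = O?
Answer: -65/3 ≈ -21.667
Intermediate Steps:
b(O) = -O/3
X(f, t) = 0 (X(f, t) = 0*(-9) = 0)
X(-42, -45) - b(-65) = 0 - (-1)*(-65)/3 = 0 - 1*65/3 = 0 - 65/3 = -65/3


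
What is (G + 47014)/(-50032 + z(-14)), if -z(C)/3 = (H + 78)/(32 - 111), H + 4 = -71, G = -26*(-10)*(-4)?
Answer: -3631946/3952519 ≈ -0.91889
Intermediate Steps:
G = -1040 (G = 260*(-4) = -1040)
H = -75 (H = -4 - 71 = -75)
z(C) = 9/79 (z(C) = -3*(-75 + 78)/(32 - 111) = -9/(-79) = -9*(-1)/79 = -3*(-3/79) = 9/79)
(G + 47014)/(-50032 + z(-14)) = (-1040 + 47014)/(-50032 + 9/79) = 45974/(-3952519/79) = 45974*(-79/3952519) = -3631946/3952519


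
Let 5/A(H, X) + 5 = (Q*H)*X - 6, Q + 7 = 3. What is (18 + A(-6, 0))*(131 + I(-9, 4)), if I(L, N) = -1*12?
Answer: 22967/11 ≈ 2087.9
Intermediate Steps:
Q = -4 (Q = -7 + 3 = -4)
A(H, X) = 5/(-11 - 4*H*X) (A(H, X) = 5/(-5 + ((-4*H)*X - 6)) = 5/(-5 + (-4*H*X - 6)) = 5/(-5 + (-6 - 4*H*X)) = 5/(-11 - 4*H*X))
I(L, N) = -12
(18 + A(-6, 0))*(131 + I(-9, 4)) = (18 + 5/(-11 - 4*(-6)*0))*(131 - 12) = (18 + 5/(-11 + 0))*119 = (18 + 5/(-11))*119 = (18 + 5*(-1/11))*119 = (18 - 5/11)*119 = (193/11)*119 = 22967/11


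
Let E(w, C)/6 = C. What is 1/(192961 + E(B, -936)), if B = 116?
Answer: 1/187345 ≈ 5.3377e-6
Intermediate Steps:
E(w, C) = 6*C
1/(192961 + E(B, -936)) = 1/(192961 + 6*(-936)) = 1/(192961 - 5616) = 1/187345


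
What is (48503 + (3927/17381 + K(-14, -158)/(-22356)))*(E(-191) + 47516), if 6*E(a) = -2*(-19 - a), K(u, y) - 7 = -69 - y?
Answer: 2457274056681232/1067499 ≈ 2.3019e+9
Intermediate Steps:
K(u, y) = -62 - y (K(u, y) = 7 + (-69 - y) = -62 - y)
E(a) = 19/3 + a/3 (E(a) = (-2*(-19 - a))/6 = (38 + 2*a)/6 = 19/3 + a/3)
(48503 + (3927/17381 + K(-14, -158)/(-22356)))*(E(-191) + 47516) = (48503 + (3927/17381 + (-62 - 1*(-158))/(-22356)))*((19/3 + (⅓)*(-191)) + 47516) = (48503 + (3927*(1/17381) + (-62 + 158)*(-1/22356)))*((19/3 - 191/3) + 47516) = (48503 + (561/2483 + 96*(-1/22356)))*(-172/3 + 47516) = (48503 + (561/2483 - 8/1863))*(142376/3) = (48503 + 1025279/4625829)*(142376/3) = (224367609266/4625829)*(142376/3) = 2457274056681232/1067499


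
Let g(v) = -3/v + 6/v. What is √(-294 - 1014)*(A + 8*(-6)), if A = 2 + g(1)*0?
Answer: -92*I*√327 ≈ -1663.6*I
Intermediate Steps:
g(v) = 3/v
A = 2 (A = 2 + (3/1)*0 = 2 + (3*1)*0 = 2 + 3*0 = 2 + 0 = 2)
√(-294 - 1014)*(A + 8*(-6)) = √(-294 - 1014)*(2 + 8*(-6)) = √(-1308)*(2 - 48) = (2*I*√327)*(-46) = -92*I*√327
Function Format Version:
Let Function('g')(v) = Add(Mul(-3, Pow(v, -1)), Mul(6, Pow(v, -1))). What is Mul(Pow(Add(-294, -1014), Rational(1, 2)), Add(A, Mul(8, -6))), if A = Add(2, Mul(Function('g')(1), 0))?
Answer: Mul(-92, I, Pow(327, Rational(1, 2))) ≈ Mul(-1663.6, I)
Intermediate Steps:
Function('g')(v) = Mul(3, Pow(v, -1))
A = 2 (A = Add(2, Mul(Mul(3, Pow(1, -1)), 0)) = Add(2, Mul(Mul(3, 1), 0)) = Add(2, Mul(3, 0)) = Add(2, 0) = 2)
Mul(Pow(Add(-294, -1014), Rational(1, 2)), Add(A, Mul(8, -6))) = Mul(Pow(Add(-294, -1014), Rational(1, 2)), Add(2, Mul(8, -6))) = Mul(Pow(-1308, Rational(1, 2)), Add(2, -48)) = Mul(Mul(2, I, Pow(327, Rational(1, 2))), -46) = Mul(-92, I, Pow(327, Rational(1, 2)))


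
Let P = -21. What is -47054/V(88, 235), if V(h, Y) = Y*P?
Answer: 6722/705 ≈ 9.5347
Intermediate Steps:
V(h, Y) = -21*Y (V(h, Y) = Y*(-21) = -21*Y)
-47054/V(88, 235) = -47054/((-21*235)) = -47054/(-4935) = -47054*(-1/4935) = 6722/705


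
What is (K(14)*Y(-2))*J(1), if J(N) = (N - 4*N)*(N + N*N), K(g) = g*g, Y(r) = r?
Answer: 2352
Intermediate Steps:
K(g) = g²
J(N) = -3*N*(N + N²) (J(N) = (-3*N)*(N + N²) = -3*N*(N + N²))
(K(14)*Y(-2))*J(1) = (14²*(-2))*(3*1²*(-1 - 1*1)) = (196*(-2))*(3*1*(-1 - 1)) = -1176*(-2) = -392*(-6) = 2352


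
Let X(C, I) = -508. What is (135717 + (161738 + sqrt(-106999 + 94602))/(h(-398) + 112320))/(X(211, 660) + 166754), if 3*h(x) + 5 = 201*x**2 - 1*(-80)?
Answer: 1455621037859/1783057009598 + 7*I*sqrt(253)/1783057009598 ≈ 0.81636 + 6.2444e-11*I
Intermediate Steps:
h(x) = 25 + 67*x**2 (h(x) = -5/3 + (201*x**2 - 1*(-80))/3 = -5/3 + (201*x**2 + 80)/3 = -5/3 + (80 + 201*x**2)/3 = -5/3 + (80/3 + 67*x**2) = 25 + 67*x**2)
(135717 + (161738 + sqrt(-106999 + 94602))/(h(-398) + 112320))/(X(211, 660) + 166754) = (135717 + (161738 + sqrt(-106999 + 94602))/((25 + 67*(-398)**2) + 112320))/(-508 + 166754) = (135717 + (161738 + sqrt(-12397))/((25 + 67*158404) + 112320))/166246 = (135717 + (161738 + 7*I*sqrt(253))/((25 + 10613068) + 112320))*(1/166246) = (135717 + (161738 + 7*I*sqrt(253))/(10613093 + 112320))*(1/166246) = (135717 + (161738 + 7*I*sqrt(253))/10725413)*(1/166246) = (135717 + (161738 + 7*I*sqrt(253))*(1/10725413))*(1/166246) = (135717 + (161738/10725413 + 7*I*sqrt(253)/10725413))*(1/166246) = (1455621037859/10725413 + 7*I*sqrt(253)/10725413)*(1/166246) = 1455621037859/1783057009598 + 7*I*sqrt(253)/1783057009598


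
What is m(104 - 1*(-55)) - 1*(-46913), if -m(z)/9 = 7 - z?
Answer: 48281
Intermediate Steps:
m(z) = -63 + 9*z (m(z) = -9*(7 - z) = -63 + 9*z)
m(104 - 1*(-55)) - 1*(-46913) = (-63 + 9*(104 - 1*(-55))) - 1*(-46913) = (-63 + 9*(104 + 55)) + 46913 = (-63 + 9*159) + 46913 = (-63 + 1431) + 46913 = 1368 + 46913 = 48281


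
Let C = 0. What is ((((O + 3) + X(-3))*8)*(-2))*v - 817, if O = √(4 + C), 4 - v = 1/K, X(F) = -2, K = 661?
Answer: -666901/661 ≈ -1008.9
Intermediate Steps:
v = 2643/661 (v = 4 - 1/661 = 2643/661 ≈ 3.9985)
O = 2 (O = √(4 + 0) = √4 = 2)
((((O + 3) + X(-3))*8)*(-2))*v - 817 = ((((2 + 3) - 2)*8)*(-2))*(2643/661) - 817 = (((5 - 2)*8)*(-2))*(2643/661) - 817 = ((3*8)*(-2))*(2643/661) - 817 = (24*(-2))*(2643/661) - 817 = -48*2643/661 - 817 = -126864/661 - 817 = -666901/661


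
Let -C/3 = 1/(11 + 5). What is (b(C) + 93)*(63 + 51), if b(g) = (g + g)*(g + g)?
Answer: 339777/32 ≈ 10618.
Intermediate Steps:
C = -3/16 (C = -3/(11 + 5) = -3/16 ≈ -0.18750)
b(g) = 4*g**2 (b(g) = (2*g)*(2*g) = 4*g**2)
(b(C) + 93)*(63 + 51) = (4*(-3/16)**2 + 93)*(63 + 51) = (4*(9/256) + 93)*114 = (9/64 + 93)*114 = (5961/64)*114 = 339777/32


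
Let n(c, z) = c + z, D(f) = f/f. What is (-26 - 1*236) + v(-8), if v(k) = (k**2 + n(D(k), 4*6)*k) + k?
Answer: -406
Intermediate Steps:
D(f) = 1
v(k) = k**2 + 26*k (v(k) = (k**2 + (1 + 4*6)*k) + k = (k**2 + (1 + 24)*k) + k = (k**2 + 25*k) + k = k**2 + 26*k)
(-26 - 1*236) + v(-8) = (-26 - 1*236) - 8*(26 - 8) = (-26 - 236) - 8*18 = -262 - 144 = -406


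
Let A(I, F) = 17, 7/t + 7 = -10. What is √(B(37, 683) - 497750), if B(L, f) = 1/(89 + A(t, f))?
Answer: I*√5592718894/106 ≈ 705.51*I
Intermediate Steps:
t = -7/17 (t = 7/(-7 - 10) = 7/(-17) = 7*(-1/17) = -7/17 ≈ -0.41176)
B(L, f) = 1/106 (B(L, f) = 1/(89 + 17) = 1/106)
√(B(37, 683) - 497750) = √(1/106 - 497750) = √(-52761499/106) = I*√5592718894/106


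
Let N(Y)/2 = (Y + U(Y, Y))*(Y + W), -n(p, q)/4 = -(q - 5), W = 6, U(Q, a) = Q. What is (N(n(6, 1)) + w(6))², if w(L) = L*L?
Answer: 456976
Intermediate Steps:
w(L) = L²
n(p, q) = -20 + 4*q (n(p, q) = -(-4)*(q - 5) = -(-4)*(-5 + q) = -4*(5 - q) = -20 + 4*q)
N(Y) = 4*Y*(6 + Y) (N(Y) = 2*((Y + Y)*(Y + 6)) = 2*((2*Y)*(6 + Y)) = 2*(2*Y*(6 + Y)) = 4*Y*(6 + Y))
(N(n(6, 1)) + w(6))² = (4*(-20 + 4*1)*(6 + (-20 + 4*1)) + 6²)² = (4*(-20 + 4)*(6 + (-20 + 4)) + 36)² = (4*(-16)*(6 - 16) + 36)² = (4*(-16)*(-10) + 36)² = (640 + 36)² = 676² = 456976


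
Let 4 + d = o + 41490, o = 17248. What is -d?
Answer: -58734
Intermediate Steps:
d = 58734 (d = -4 + (17248 + 41490) = -4 + 58738 = 58734)
-d = -1*58734 = -58734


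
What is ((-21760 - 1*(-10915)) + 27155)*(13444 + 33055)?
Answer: 758398690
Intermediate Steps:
((-21760 - 1*(-10915)) + 27155)*(13444 + 33055) = ((-21760 + 10915) + 27155)*46499 = (-10845 + 27155)*46499 = 16310*46499 = 758398690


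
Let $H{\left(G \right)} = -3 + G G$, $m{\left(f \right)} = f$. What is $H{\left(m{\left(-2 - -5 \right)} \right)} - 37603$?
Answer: $-37597$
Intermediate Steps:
$H{\left(G \right)} = -3 + G^{2}$
$H{\left(m{\left(-2 - -5 \right)} \right)} - 37603 = \left(-3 + \left(-2 - -5\right)^{2}\right) - 37603 = \left(-3 + \left(-2 + 5\right)^{2}\right) - 37603 = \left(-3 + 3^{2}\right) - 37603 = \left(-3 + 9\right) - 37603 = 6 - 37603 = -37597$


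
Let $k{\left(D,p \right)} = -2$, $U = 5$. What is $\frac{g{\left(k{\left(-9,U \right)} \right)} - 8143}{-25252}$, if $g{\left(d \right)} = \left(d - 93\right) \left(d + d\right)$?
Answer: $\frac{7763}{25252} \approx 0.30742$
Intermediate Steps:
$g{\left(d \right)} = 2 d \left(-93 + d\right)$ ($g{\left(d \right)} = \left(-93 + d\right) 2 d = 2 d \left(-93 + d\right)$)
$\frac{g{\left(k{\left(-9,U \right)} \right)} - 8143}{-25252} = \frac{2 \left(-2\right) \left(-93 - 2\right) - 8143}{-25252} = \left(2 \left(-2\right) \left(-95\right) - 8143\right) \left(- \frac{1}{25252}\right) = \left(380 - 8143\right) \left(- \frac{1}{25252}\right) = \left(-7763\right) \left(- \frac{1}{25252}\right) = \frac{7763}{25252}$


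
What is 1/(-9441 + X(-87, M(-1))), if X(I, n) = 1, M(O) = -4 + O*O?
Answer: -1/9440 ≈ -0.00010593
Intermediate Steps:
M(O) = -4 + O²
1/(-9441 + X(-87, M(-1))) = 1/(-9441 + 1) = 1/(-9440) = -1/9440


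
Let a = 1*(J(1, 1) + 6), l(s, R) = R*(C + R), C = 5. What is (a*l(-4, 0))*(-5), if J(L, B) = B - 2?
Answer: 0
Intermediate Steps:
J(L, B) = -2 + B
l(s, R) = R*(5 + R)
a = 5 (a = 1*((-2 + 1) + 6) = 1*(-1 + 6) = 1*5 = 5)
(a*l(-4, 0))*(-5) = (5*(0*(5 + 0)))*(-5) = (5*(0*5))*(-5) = (5*0)*(-5) = 0*(-5) = 0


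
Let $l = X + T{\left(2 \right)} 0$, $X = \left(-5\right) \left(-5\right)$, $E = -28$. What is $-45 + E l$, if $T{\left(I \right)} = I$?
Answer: $-745$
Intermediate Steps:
$X = 25$
$l = 25$ ($l = 25 + 2 \cdot 0 = 25 + 0 = 25$)
$-45 + E l = -45 - 700 = -745$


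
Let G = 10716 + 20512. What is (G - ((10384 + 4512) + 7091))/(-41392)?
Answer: -9241/41392 ≈ -0.22326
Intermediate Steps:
G = 31228
(G - ((10384 + 4512) + 7091))/(-41392) = (31228 - ((10384 + 4512) + 7091))/(-41392) = (31228 - (14896 + 7091))*(-1/41392) = (31228 - 1*21987)*(-1/41392) = (31228 - 21987)*(-1/41392) = 9241*(-1/41392) = -9241/41392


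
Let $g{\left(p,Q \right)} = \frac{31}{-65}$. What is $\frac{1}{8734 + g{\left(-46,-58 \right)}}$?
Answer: $\frac{65}{567679} \approx 0.0001145$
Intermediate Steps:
$g{\left(p,Q \right)} = - \frac{31}{65}$ ($g{\left(p,Q \right)} = 31 \left(- \frac{1}{65}\right) = - \frac{31}{65}$)
$\frac{1}{8734 + g{\left(-46,-58 \right)}} = \frac{1}{8734 - \frac{31}{65}} = \frac{1}{\frac{567679}{65}} = \frac{65}{567679}$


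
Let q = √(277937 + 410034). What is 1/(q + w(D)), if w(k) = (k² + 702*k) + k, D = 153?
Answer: 130968/17151929053 - √687971/17151929053 ≈ 7.5874e-6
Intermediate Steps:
q = √687971 ≈ 829.44
w(k) = k² + 703*k
1/(q + w(D)) = 1/(√687971 + 153*(703 + 153)) = 1/(√687971 + 153*856) = 1/(√687971 + 130968) = 1/(130968 + √687971)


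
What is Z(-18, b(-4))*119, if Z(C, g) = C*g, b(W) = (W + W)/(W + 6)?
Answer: 8568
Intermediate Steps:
b(W) = 2*W/(6 + W) (b(W) = (2*W)/(6 + W) = 2*W/(6 + W))
Z(-18, b(-4))*119 = -36*(-4)/(6 - 4)*119 = -36*(-4)/2*119 = -18*(-4)*119 = 72*119 = 8568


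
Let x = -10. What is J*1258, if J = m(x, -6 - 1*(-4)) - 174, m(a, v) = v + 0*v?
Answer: -221408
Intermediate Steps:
m(a, v) = v (m(a, v) = v + 0 = v)
J = -176 (J = (-6 - 1*(-4)) - 174 = (-6 + 4) - 174 = -2 - 174 = -176)
J*1258 = -176*1258 = -221408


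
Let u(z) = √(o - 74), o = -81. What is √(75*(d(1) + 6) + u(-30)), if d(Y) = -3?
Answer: √(225 + I*√155) ≈ 15.006 + 0.41484*I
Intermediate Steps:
u(z) = I*√155 (u(z) = √(-81 - 74) = √(-155) = I*√155)
√(75*(d(1) + 6) + u(-30)) = √(75*(-3 + 6) + I*√155) = √(75*3 + I*√155) = √(225 + I*√155)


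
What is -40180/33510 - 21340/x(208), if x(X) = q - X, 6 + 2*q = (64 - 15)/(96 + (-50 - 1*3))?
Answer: 6077175494/60643047 ≈ 100.21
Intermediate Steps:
q = -209/86 (q = -3 + ((64 - 15)/(96 + (-50 - 1*3)))/2 = -3 + (49/(96 + (-50 - 3)))/2 = -3 + (49/(96 - 53))/2 = -3 + (49/43)/2 = -3 + (49*(1/43))/2 = -3 + (½)*(49/43) = -3 + 49/86 = -209/86 ≈ -2.4302)
x(X) = -209/86 - X
-40180/33510 - 21340/x(208) = -40180/33510 - 21340/(-209/86 - 1*208) = -40180*1/33510 - 21340/(-209/86 - 208) = -4018/3351 - 21340/(-18097/86) = -4018/3351 - 21340*(-86/18097) = -4018/3351 + 1835240/18097 = 6077175494/60643047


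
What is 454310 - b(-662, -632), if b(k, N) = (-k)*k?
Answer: 892554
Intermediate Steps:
b(k, N) = -k²
454310 - b(-662, -632) = 454310 - (-1)*(-662)² = 454310 - (-1)*438244 = 454310 - 1*(-438244) = 454310 + 438244 = 892554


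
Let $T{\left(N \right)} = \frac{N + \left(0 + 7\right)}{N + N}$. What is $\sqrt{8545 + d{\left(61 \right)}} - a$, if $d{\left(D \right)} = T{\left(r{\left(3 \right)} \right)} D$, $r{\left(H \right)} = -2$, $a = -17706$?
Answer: $17706 + \frac{5 \sqrt{1355}}{2} \approx 17798.0$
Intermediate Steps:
$T{\left(N \right)} = \frac{7 + N}{2 N}$ ($T{\left(N \right)} = \frac{N + 7}{2 N} = \left(7 + N\right) \frac{1}{2 N} = \frac{7 + N}{2 N}$)
$d{\left(D \right)} = - \frac{5 D}{4}$ ($d{\left(D \right)} = \frac{7 - 2}{2 \left(-2\right)} D = \frac{1}{2} \left(- \frac{1}{2}\right) 5 D = - \frac{5 D}{4}$)
$\sqrt{8545 + d{\left(61 \right)}} - a = \sqrt{8545 - \frac{305}{4}} - -17706 = \sqrt{8545 - \frac{305}{4}} + 17706 = \sqrt{\frac{33875}{4}} + 17706 = \frac{5 \sqrt{1355}}{2} + 17706 = 17706 + \frac{5 \sqrt{1355}}{2}$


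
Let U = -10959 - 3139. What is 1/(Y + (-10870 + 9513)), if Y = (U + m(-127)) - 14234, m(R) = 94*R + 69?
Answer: -1/41558 ≈ -2.4063e-5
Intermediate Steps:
m(R) = 69 + 94*R
U = -14098
Y = -40201 (Y = (-14098 + (69 + 94*(-127))) - 14234 = (-14098 + (69 - 11938)) - 14234 = (-14098 - 11869) - 14234 = -25967 - 14234 = -40201)
1/(Y + (-10870 + 9513)) = 1/(-40201 + (-10870 + 9513)) = 1/(-40201 - 1357) = 1/(-41558) = -1/41558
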